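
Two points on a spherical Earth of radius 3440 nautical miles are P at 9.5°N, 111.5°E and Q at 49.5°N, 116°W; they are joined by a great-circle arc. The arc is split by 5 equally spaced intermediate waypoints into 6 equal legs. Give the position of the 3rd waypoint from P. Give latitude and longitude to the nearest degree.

From cos δ = sin φ₁ sin φ₂ + cos φ₁ cos φ₂ cos Δλ, the central angle is δ ≈ 1.883 rad (107.9°).
Interpolate at f = 3/6 with slerp weights a = sin((1−f)δ)/sin δ ≈ 0.850, b = sin(fδ)/sin δ ≈ 0.850.
p = a·p₁ + b·p₂ ≈ (-0.549, 0.284, 0.786); φ = arcsin(p_z) ≈ 51.83°, λ = atan2(p_y, p_x) ≈ 152.67°.

≈ 52°N, 153°E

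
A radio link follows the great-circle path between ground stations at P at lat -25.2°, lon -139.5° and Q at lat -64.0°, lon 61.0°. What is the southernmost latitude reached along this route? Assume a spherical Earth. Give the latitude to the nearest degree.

≈ -82°

The great circle lies in the plane with unit normal n̂ = (p₁ × p₂)/|p₁ × p₂|.
Here n̂_z ≈ -0.139; the vertex latitude is φ_max = arccos|n̂_z| ≈ 82.0°.
Check via Clairaut: cos φ_max = |cos φ₁| · sin C = cos(25.2°)·sin(171.2°) ≈ 0.139, again giving ≈ 82.0°.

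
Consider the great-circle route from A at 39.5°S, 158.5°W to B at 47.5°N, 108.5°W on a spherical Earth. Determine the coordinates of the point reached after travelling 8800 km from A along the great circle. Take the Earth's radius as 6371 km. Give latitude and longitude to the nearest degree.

Convert each endpoint to a unit vector on the sphere (x = cos φ cos λ, y = cos φ sin λ, z = sin φ).
The central angle between the endpoints is δ = arccos(p₁·p₂) ≈ 1.705 rad (97.7°). The total great-circle distance is δ·R ≈ 1.705 × 6371 ≈ 10863 km, so the target fraction is f = 8800/10863 ≈ 0.810.
Interpolate at f ≈ 0.810 with slerp weights a = sin((1−f)δ)/sin δ ≈ 0.321, b = sin(fδ)/sin δ ≈ 0.991.
p = a·p₁ + b·p₂ ≈ (-0.443, -0.726, 0.526); φ = arcsin(p_z) ≈ 31.76°, λ = atan2(p_y, p_x) ≈ -121.40°.

≈ 32°N, 121°W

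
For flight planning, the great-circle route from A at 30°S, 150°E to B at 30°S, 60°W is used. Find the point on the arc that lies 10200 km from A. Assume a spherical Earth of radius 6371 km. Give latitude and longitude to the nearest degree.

≈ 48°S, 75°W

Convert each endpoint to a unit vector on the sphere (x = cos φ cos λ, y = cos φ sin λ, z = sin φ).
The central angle between the endpoints is δ = arccos(p₁·p₂) ≈ 1.982 rad (113.5°). The total great-circle distance is δ·R ≈ 1.982 × 6371 ≈ 12626 km, so the target fraction is f = 10200/12626 ≈ 0.808.
Interpolate at f ≈ 0.808 with slerp weights a = sin((1−f)δ)/sin δ ≈ 0.405, b = sin(fδ)/sin δ ≈ 1.090.
p = a·p₁ + b·p₂ ≈ (0.168, -0.642, -0.748); φ = arcsin(p_z) ≈ -48.41°, λ = atan2(p_y, p_x) ≈ -75.33°.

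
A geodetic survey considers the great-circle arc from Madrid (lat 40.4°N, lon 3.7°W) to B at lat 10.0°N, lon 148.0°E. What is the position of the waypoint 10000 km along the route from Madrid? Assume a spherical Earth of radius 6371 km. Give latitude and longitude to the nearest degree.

≈ lat 39°N, lon 130°E

Write both endpoints as unit vectors p₁, p₂ with components (cos φ cos λ, cos φ sin λ, sin φ).
The central angle between the endpoints is δ = arccos(p₁·p₂) ≈ 2.151 rad (123.2°). The total great-circle distance is δ·R ≈ 2.151 × 6371 ≈ 13701 km, so the target fraction is f = 10000/13701 ≈ 0.730.
Interpolate at f ≈ 0.730 with slerp weights a = sin((1−f)δ)/sin δ ≈ 0.656, b = sin(fδ)/sin δ ≈ 1.195.
p = a·p₁ + b·p₂ ≈ (-0.500, 0.592, 0.633); φ = arcsin(p_z) ≈ 39.25°, λ = atan2(p_y, p_x) ≈ 130.19°.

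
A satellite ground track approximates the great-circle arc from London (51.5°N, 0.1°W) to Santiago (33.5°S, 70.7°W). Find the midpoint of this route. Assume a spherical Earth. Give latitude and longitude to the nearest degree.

From cos δ = sin φ₁ sin φ₂ + cos φ₁ cos φ₂ cos Δλ, the central angle is δ ≈ 1.833 rad (105.0°).
Interpolate at f = 1/2 with slerp weights a = sin((1−f)δ)/sin δ ≈ 0.822, b = sin(fδ)/sin δ ≈ 0.822.
p = a·p₁ + b·p₂ ≈ (0.738, -0.648, 0.190); φ = arcsin(p_z) ≈ 10.93°, λ = atan2(p_y, p_x) ≈ -41.27°.

≈ 11°N, 41°W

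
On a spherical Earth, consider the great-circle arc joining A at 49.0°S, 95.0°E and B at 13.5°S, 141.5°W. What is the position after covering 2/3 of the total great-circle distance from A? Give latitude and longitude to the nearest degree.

≈ 40°S, 165°W

From cos δ = sin φ₁ sin φ₂ + cos φ₁ cos φ₂ cos Δλ, the central angle is δ ≈ 1.748 rad (100.1°).
Interpolate at f = 2/3 with slerp weights a = sin((1−f)δ)/sin δ ≈ 0.559, b = sin(fδ)/sin δ ≈ 0.933.
p = a·p₁ + b·p₂ ≈ (-0.742, -0.200, -0.640); φ = arcsin(p_z) ≈ -39.77°, λ = atan2(p_y, p_x) ≈ -164.94°.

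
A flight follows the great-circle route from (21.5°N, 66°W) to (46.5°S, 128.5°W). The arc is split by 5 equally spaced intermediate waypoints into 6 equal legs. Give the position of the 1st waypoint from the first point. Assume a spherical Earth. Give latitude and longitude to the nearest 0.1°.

Write both endpoints as unit vectors p₁, p₂ with components (cos φ cos λ, cos φ sin λ, sin φ).
The central angle between the endpoints is δ = arccos(p₁·p₂) ≈ 1.541 rad (88.3°).
Interpolate at f = 1/6 with slerp weights a = sin((1−f)δ)/sin δ ≈ 0.960, b = sin(fδ)/sin δ ≈ 0.254.
p = a·p₁ + b·p₂ ≈ (0.254, -0.953, 0.167); φ = arcsin(p_z) ≈ 9.63°, λ = atan2(p_y, p_x) ≈ -75.05°.

≈ (9.6°N, 75.1°W)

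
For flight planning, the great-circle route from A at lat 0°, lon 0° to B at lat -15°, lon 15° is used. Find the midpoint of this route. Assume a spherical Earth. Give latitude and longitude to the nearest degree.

Write both endpoints as unit vectors p₁, p₂ with components (cos φ cos λ, cos φ sin λ, sin φ).
The central angle between the endpoints is δ = arccos(p₁·p₂) ≈ 0.368 rad (21.1°).
Interpolate at f = 1/2 with slerp weights a = sin((1−f)δ)/sin δ ≈ 0.509, b = sin(fδ)/sin δ ≈ 0.509.
p = a·p₁ + b·p₂ ≈ (0.983, 0.127, -0.132); φ = arcsin(p_z) ≈ -7.56°, λ = atan2(p_y, p_x) ≈ 7.37°.

≈ lat -8°, lon 7°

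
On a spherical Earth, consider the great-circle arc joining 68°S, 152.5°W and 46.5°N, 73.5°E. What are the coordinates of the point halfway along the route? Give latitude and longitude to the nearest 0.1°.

Convert each endpoint to a unit vector on the sphere (x = cos φ cos λ, y = cos φ sin λ, z = sin φ).
The central angle between the endpoints is δ = arccos(p₁·p₂) ≈ 2.590 rad (148.4°).
Interpolate at f = 1/2 with slerp weights a = sin((1−f)δ)/sin δ ≈ 1.836, b = sin(fδ)/sin δ ≈ 1.836.
p = a·p₁ + b·p₂ ≈ (-0.251, 0.894, -0.371); φ = arcsin(p_z) ≈ -21.75°, λ = atan2(p_y, p_x) ≈ 105.69°.

≈ 21.7°S, 105.7°E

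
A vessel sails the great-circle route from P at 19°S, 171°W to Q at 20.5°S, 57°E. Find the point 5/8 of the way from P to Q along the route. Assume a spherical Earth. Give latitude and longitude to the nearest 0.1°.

Convert each endpoint to a unit vector on the sphere (x = cos φ cos λ, y = cos φ sin λ, z = sin φ).
The central angle between the endpoints is δ = arccos(p₁·p₂) ≈ 2.070 rad (118.6°).
Interpolate at f = 5/8 with slerp weights a = sin((1−f)δ)/sin δ ≈ 0.798, b = sin(fδ)/sin δ ≈ 1.095.
p = a·p₁ + b·p₂ ≈ (-0.186, 0.743, -0.643); φ = arcsin(p_z) ≈ -40.05°, λ = atan2(p_y, p_x) ≈ 104.08°.

≈ 40.0°S, 104.1°E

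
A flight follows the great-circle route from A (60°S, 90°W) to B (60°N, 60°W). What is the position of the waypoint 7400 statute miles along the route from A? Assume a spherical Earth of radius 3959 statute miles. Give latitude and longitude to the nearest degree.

Convert each endpoint to a unit vector on the sphere (x = cos φ cos λ, y = cos φ sin λ, z = sin φ).
The central angle between the endpoints is δ = arccos(p₁·p₂) ≈ 2.134 rad (122.2°). The total great-circle distance is δ·R ≈ 2.134 × 3959 ≈ 8447 mi, so the target fraction is f = 7400/8447 ≈ 0.876.
Interpolate at f ≈ 0.876 with slerp weights a = sin((1−f)δ)/sin δ ≈ 0.309, b = sin(fδ)/sin δ ≈ 1.130.
p = a·p₁ + b·p₂ ≈ (0.283, -0.644, 0.711); φ = arcsin(p_z) ≈ 45.33°, λ = atan2(p_y, p_x) ≈ -66.31°.

≈ (45°N, 66°W)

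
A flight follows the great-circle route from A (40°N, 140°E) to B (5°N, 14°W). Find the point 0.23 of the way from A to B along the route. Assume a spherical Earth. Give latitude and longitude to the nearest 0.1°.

≈ (60.7°N, 105.3°E)

From cos δ = sin φ₁ sin φ₂ + cos φ₁ cos φ₂ cos Δλ, the central angle is δ ≈ 2.252 rad (129.0°).
Interpolate at f = 0.23 with slerp weights a = sin((1−f)δ)/sin δ ≈ 1.270, b = sin(fδ)/sin δ ≈ 0.638.
p = a·p₁ + b·p₂ ≈ (-0.129, 0.472, 0.872); φ = arcsin(p_z) ≈ 60.71°, λ = atan2(p_y, p_x) ≈ 105.32°.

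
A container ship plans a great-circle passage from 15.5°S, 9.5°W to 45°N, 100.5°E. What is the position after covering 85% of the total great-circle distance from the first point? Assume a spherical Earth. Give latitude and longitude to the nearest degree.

Convert each endpoint to a unit vector on the sphere (x = cos φ cos λ, y = cos φ sin λ, z = sin φ).
The central angle between the endpoints is δ = arccos(p₁·p₂) ≈ 2.006 rad (115.0°).
Interpolate at f = 0.85 with slerp weights a = sin((1−f)δ)/sin δ ≈ 0.327, b = sin(fδ)/sin δ ≈ 1.093.
p = a·p₁ + b·p₂ ≈ (0.170, 0.708, 0.686); φ = arcsin(p_z) ≈ 43.28°, λ = atan2(p_y, p_x) ≈ 76.50°.

≈ 43°N, 77°E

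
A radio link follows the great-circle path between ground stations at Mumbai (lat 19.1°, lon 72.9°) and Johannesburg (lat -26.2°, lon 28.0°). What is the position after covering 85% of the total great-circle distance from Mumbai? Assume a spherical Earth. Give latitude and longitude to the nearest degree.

The haversine formula gives a central angle δ ≈ 1.097 rad (62.9°) between the endpoints.
Interpolate at f = 0.85 with slerp weights a = sin((1−f)δ)/sin δ ≈ 0.184, b = sin(fδ)/sin δ ≈ 0.903.
p = a·p₁ + b·p₂ ≈ (0.766, 0.546, -0.338); φ = arcsin(p_z) ≈ -19.77°, λ = atan2(p_y, p_x) ≈ 35.50°.

≈ lat -20°, lon 35°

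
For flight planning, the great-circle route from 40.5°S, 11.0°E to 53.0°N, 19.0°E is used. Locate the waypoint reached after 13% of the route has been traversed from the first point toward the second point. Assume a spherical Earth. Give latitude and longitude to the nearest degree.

≈ 28°S, 12°E

Convert each endpoint to a unit vector on the sphere (x = cos φ cos λ, y = cos φ sin λ, z = sin φ).
The central angle between the endpoints is δ = arccos(p₁·p₂) ≈ 1.636 rad (93.8°).
Interpolate at f = 0.13 with slerp weights a = sin((1−f)δ)/sin δ ≈ 0.991, b = sin(fδ)/sin δ ≈ 0.212.
p = a·p₁ + b·p₂ ≈ (0.860, 0.185, -0.475); φ = arcsin(p_z) ≈ -28.35°, λ = atan2(p_y, p_x) ≈ 12.15°.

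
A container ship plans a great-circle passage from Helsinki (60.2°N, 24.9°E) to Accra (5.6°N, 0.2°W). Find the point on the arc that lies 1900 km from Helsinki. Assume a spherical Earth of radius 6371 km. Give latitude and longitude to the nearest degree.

≈ 45°N, 13°E

Write both endpoints as unit vectors p₁, p₂ with components (cos φ cos λ, cos φ sin λ, sin φ).
The central angle between the endpoints is δ = arccos(p₁·p₂) ≈ 1.009 rad (57.8°). The total great-circle distance is δ·R ≈ 1.009 × 6371 ≈ 6429 km, so the target fraction is f = 1900/6429 ≈ 0.296.
Interpolate at f ≈ 0.296 with slerp weights a = sin((1−f)δ)/sin δ ≈ 0.771, b = sin(fδ)/sin δ ≈ 0.347.
p = a·p₁ + b·p₂ ≈ (0.693, 0.160, 0.703); φ = arcsin(p_z) ≈ 44.66°, λ = atan2(p_y, p_x) ≈ 13.01°.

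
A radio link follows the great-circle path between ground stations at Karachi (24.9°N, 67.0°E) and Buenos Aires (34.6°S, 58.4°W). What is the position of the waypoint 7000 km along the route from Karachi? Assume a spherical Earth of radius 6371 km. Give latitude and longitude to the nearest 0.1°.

From cos δ = sin φ₁ sin φ₂ + cos φ₁ cos φ₂ cos Δλ, the central angle is δ ≈ 2.307 rad (132.2°). The total great-circle distance is δ·R ≈ 2.307 × 6371 ≈ 14699 km, so the target fraction is f = 7000/14699 ≈ 0.476.
Interpolate at f ≈ 0.476 with slerp weights a = sin((1−f)δ)/sin δ ≈ 1.262, b = sin(fδ)/sin δ ≈ 1.202.
p = a·p₁ + b·p₂ ≈ (0.966, 0.211, -0.151); φ = arcsin(p_z) ≈ -8.70°, λ = atan2(p_y, p_x) ≈ 12.32°.

≈ 8.7°S, 12.3°E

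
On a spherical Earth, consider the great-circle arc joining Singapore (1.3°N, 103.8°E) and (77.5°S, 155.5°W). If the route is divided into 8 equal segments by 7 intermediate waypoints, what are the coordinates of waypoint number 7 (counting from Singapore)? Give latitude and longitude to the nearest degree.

≈ (75°S, 156°E)

Convert each endpoint to a unit vector on the sphere (x = cos φ cos λ, y = cos φ sin λ, z = sin φ).
The central angle between the endpoints is δ = arccos(p₁·p₂) ≈ 1.633 rad (93.6°).
Interpolate at f = 7/8 with slerp weights a = sin((1−f)δ)/sin δ ≈ 0.203, b = sin(fδ)/sin δ ≈ 0.992.
p = a·p₁ + b·p₂ ≈ (-0.244, 0.108, -0.964); φ = arcsin(p_z) ≈ -74.53°, λ = atan2(p_y, p_x) ≈ 156.07°.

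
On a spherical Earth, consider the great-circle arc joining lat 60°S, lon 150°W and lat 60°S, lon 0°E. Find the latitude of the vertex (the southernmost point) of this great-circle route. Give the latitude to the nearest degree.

≈ 82°S

The great circle lies in the plane with unit normal n̂ = (p₁ × p₂)/|p₁ × p₂|.
Here n̂_z ≈ +0.148; the vertex latitude is φ_max = arccos|n̂_z| ≈ 81.5°.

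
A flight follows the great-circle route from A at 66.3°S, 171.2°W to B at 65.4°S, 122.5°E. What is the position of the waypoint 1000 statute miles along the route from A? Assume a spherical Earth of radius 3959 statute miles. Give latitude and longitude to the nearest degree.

≈ 69°S, 151°E

The haversine formula gives a central angle δ ≈ 0.451 rad (25.9°) between the endpoints. The total great-circle distance is δ·R ≈ 0.451 × 3959 ≈ 1787 mi, so the target fraction is f = 1000/1787 ≈ 0.559.
Interpolate at f ≈ 0.559 with slerp weights a = sin((1−f)δ)/sin δ ≈ 0.453, b = sin(fδ)/sin δ ≈ 0.573.
p = a·p₁ + b·p₂ ≈ (-0.308, 0.173, -0.935); φ = arcsin(p_z) ≈ -69.31°, λ = atan2(p_y, p_x) ≈ 150.64°.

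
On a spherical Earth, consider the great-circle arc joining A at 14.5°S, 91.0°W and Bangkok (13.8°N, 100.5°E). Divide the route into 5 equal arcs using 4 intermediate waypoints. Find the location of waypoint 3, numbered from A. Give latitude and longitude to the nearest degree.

≈ 1°N, 168°E

Convert each endpoint to a unit vector on the sphere (x = cos φ cos λ, y = cos φ sin λ, z = sin φ).
The central angle between the endpoints is δ = arccos(p₁·p₂) ≈ 2.947 rad (168.8°).
Interpolate at f = 3/5 with slerp weights a = sin((1−f)δ)/sin δ ≈ 4.769, b = sin(fδ)/sin δ ≈ 5.061.
p = a·p₁ + b·p₂ ≈ (-0.976, 0.216, 0.013); φ = arcsin(p_z) ≈ 0.75°, λ = atan2(p_y, p_x) ≈ 167.52°.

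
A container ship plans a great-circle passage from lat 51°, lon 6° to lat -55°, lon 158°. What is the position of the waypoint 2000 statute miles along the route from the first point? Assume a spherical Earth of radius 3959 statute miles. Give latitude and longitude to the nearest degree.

Convert each endpoint to a unit vector on the sphere (x = cos φ cos λ, y = cos φ sin λ, z = sin φ).
The central angle between the endpoints is δ = arccos(p₁·p₂) ≈ 2.842 rad (162.8°). The total great-circle distance is δ·R ≈ 2.842 × 3959 ≈ 11250 mi, so the target fraction is f = 2000/11250 ≈ 0.178.
Interpolate at f ≈ 0.178 with slerp weights a = sin((1−f)δ)/sin δ ≈ 2.439, b = sin(fδ)/sin δ ≈ 1.637.
p = a·p₁ + b·p₂ ≈ (0.656, 0.512, 0.554); φ = arcsin(p_z) ≈ 33.67°, λ = atan2(p_y, p_x) ≈ 37.99°.

≈ lat 34°, lon 38°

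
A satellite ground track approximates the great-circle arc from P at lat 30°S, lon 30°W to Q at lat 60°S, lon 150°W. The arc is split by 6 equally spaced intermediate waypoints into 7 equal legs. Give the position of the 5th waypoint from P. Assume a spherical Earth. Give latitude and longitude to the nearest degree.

≈ lat 67°S, lon 101°W

Write both endpoints as unit vectors p₁, p₂ with components (cos φ cos λ, cos φ sin λ, sin φ).
The central angle between the endpoints is δ = arccos(p₁·p₂) ≈ 1.353 rad (77.5°).
Interpolate at f = 5/7 with slerp weights a = sin((1−f)δ)/sin δ ≈ 0.386, b = sin(fδ)/sin δ ≈ 0.843.
p = a·p₁ + b·p₂ ≈ (-0.075, -0.378, -0.923); φ = arcsin(p_z) ≈ -67.34°, λ = atan2(p_y, p_x) ≈ -101.28°.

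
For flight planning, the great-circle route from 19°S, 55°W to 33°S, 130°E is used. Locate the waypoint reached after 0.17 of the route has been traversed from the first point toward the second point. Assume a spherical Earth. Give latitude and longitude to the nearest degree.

≈ 41°S, 58°W

From cos δ = sin φ₁ sin φ₂ + cos φ₁ cos φ₂ cos Δλ, the central angle is δ ≈ 2.230 rad (127.8°).
Interpolate at f = 0.17 with slerp weights a = sin((1−f)δ)/sin δ ≈ 1.216, b = sin(fδ)/sin δ ≈ 0.468.
p = a·p₁ + b·p₂ ≈ (0.407, -0.641, -0.651); φ = arcsin(p_z) ≈ -40.61°, λ = atan2(p_y, p_x) ≈ -57.58°.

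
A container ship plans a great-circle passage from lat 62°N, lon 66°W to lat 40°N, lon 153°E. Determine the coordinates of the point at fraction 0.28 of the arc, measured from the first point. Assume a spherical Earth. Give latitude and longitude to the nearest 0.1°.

≈ lat 75.7°N, lon 111.7°W

Convert each endpoint to a unit vector on the sphere (x = cos φ cos λ, y = cos φ sin λ, z = sin φ).
The central angle between the endpoints is δ = arccos(p₁·p₂) ≈ 1.279 rad (73.3°).
Interpolate at f = 0.28 with slerp weights a = sin((1−f)δ)/sin δ ≈ 0.831, b = sin(fδ)/sin δ ≈ 0.366.
p = a·p₁ + b·p₂ ≈ (-0.091, -0.229, 0.969); φ = arcsin(p_z) ≈ 75.72°, λ = atan2(p_y, p_x) ≈ -111.66°.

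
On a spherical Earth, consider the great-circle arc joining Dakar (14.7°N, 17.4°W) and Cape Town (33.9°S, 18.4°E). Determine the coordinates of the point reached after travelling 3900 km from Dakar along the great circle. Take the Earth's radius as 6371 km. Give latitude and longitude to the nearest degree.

≈ (15°S, 2°E)

Write both endpoints as unit vectors p₁, p₂ with components (cos φ cos λ, cos φ sin λ, sin φ).
The central angle between the endpoints is δ = arccos(p₁·p₂) ≈ 1.036 rad (59.4°). The total great-circle distance is δ·R ≈ 1.036 × 6371 ≈ 6601 km, so the target fraction is f = 3900/6601 ≈ 0.591.
Interpolate at f ≈ 0.591 with slerp weights a = sin((1−f)δ)/sin δ ≈ 0.478, b = sin(fδ)/sin δ ≈ 0.668.
p = a·p₁ + b·p₂ ≈ (0.967, 0.037, -0.251); φ = arcsin(p_z) ≈ -14.55°, λ = atan2(p_y, p_x) ≈ 2.17°.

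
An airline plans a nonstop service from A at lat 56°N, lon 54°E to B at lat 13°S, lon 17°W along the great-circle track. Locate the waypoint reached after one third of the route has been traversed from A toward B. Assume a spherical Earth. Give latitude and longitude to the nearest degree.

≈ lat 37°N, lon 18°E

From cos δ = sin φ₁ sin φ₂ + cos φ₁ cos φ₂ cos Δλ, the central angle is δ ≈ 1.580 rad (90.5°).
Interpolate at f = 1/3 with slerp weights a = sin((1−f)δ)/sin δ ≈ 0.869, b = sin(fδ)/sin δ ≈ 0.503.
p = a·p₁ + b·p₂ ≈ (0.754, 0.250, 0.607); φ = arcsin(p_z) ≈ 37.40°, λ = atan2(p_y, p_x) ≈ 18.34°.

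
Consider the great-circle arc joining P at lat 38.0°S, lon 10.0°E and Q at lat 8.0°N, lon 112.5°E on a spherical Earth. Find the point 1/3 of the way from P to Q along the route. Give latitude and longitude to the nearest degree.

From cos δ = sin φ₁ sin φ₂ + cos φ₁ cos φ₂ cos Δλ, the central angle is δ ≈ 1.828 rad (104.7°).
Interpolate at f = 1/3 with slerp weights a = sin((1−f)δ)/sin δ ≈ 0.971, b = sin(fδ)/sin δ ≈ 0.592.
p = a·p₁ + b·p₂ ≈ (0.529, 0.674, -0.515); φ = arcsin(p_z) ≈ -31.01°, λ = atan2(p_y, p_x) ≈ 51.89°.

≈ lat 31°S, lon 52°E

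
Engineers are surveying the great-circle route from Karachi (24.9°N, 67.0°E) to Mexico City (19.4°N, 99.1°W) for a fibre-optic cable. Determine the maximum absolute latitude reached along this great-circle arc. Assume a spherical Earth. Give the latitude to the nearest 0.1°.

The great circle lies in the plane with unit normal n̂ = (p₁ × p₂)/|p₁ × p₂|.
Here n̂_z ≈ -0.284; the vertex latitude is φ_max = arccos|n̂_z| ≈ 73.5°.
Check via Clairaut: cos φ_max = |cos φ₁| · sin C = cos(24.9°)·sin(18.3°) ≈ 0.284, again giving ≈ 73.5°.

≈ 73.5°N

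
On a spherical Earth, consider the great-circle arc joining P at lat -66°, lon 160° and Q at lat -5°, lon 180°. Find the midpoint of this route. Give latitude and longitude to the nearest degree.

≈ lat -36°, lon 174°

Convert each endpoint to a unit vector on the sphere (x = cos φ cos λ, y = cos φ sin λ, z = sin φ).
The central angle between the endpoints is δ = arccos(p₁·p₂) ≈ 1.092 rad (62.6°).
Interpolate at f = 1/2 with slerp weights a = sin((1−f)δ)/sin δ ≈ 0.585, b = sin(fδ)/sin δ ≈ 0.585.
p = a·p₁ + b·p₂ ≈ (-0.807, 0.081, -0.586); φ = arcsin(p_z) ≈ -35.84°, λ = atan2(p_y, p_x) ≈ 174.24°.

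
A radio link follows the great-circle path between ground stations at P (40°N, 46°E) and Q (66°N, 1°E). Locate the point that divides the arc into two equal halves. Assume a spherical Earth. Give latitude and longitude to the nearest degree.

≈ (55°N, 31°E)

Convert each endpoint to a unit vector on the sphere (x = cos φ cos λ, y = cos φ sin λ, z = sin φ).
The central angle between the endpoints is δ = arccos(p₁·p₂) ≈ 0.631 rad (36.1°).
Interpolate at f = 1/2 with slerp weights a = sin((1−f)δ)/sin δ ≈ 0.526, b = sin(fδ)/sin δ ≈ 0.526.
p = a·p₁ + b·p₂ ≈ (0.494, 0.294, 0.819); φ = arcsin(p_z) ≈ 54.94°, λ = atan2(p_y, p_x) ≈ 30.73°.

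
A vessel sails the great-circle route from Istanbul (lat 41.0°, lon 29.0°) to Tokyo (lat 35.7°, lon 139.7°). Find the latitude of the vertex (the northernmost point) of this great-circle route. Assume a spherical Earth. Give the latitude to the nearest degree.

The great circle lies in the plane with unit normal n̂ = (p₁ × p₂)/|p₁ × p₂|.
Here n̂_z ≈ +0.581; the vertex latitude is φ_max = arccos|n̂_z| ≈ 54.5°.
Check via Clairaut: cos φ_max = |cos φ₁| · sin C = cos(41.0°)·sin(50.4°) ≈ 0.581, again giving ≈ 54.5°.

≈ 54°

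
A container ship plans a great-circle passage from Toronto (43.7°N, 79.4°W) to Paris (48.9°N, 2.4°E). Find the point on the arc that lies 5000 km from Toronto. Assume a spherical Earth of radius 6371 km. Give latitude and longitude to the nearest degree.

From cos δ = sin φ₁ sin φ₂ + cos φ₁ cos φ₂ cos Δλ, the central angle is δ ≈ 0.942 rad (54.0°). The total great-circle distance is δ·R ≈ 0.942 × 6371 ≈ 6000 km, so the target fraction is f = 5000/6000 ≈ 0.833.
Interpolate at f ≈ 0.833 with slerp weights a = sin((1−f)δ)/sin δ ≈ 0.193, b = sin(fδ)/sin δ ≈ 0.874.
p = a·p₁ + b·p₂ ≈ (0.600, -0.113, 0.792); φ = arcsin(p_z) ≈ 52.39°, λ = atan2(p_y, p_x) ≈ -10.70°.

≈ 52°N, 11°W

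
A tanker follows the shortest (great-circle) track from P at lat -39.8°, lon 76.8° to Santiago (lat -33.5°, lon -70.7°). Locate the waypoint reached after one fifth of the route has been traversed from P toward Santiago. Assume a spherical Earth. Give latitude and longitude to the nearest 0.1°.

≈ lat -56.8°, lon 60.1°

The haversine formula gives a central angle δ ≈ 1.759 rad (100.8°) between the endpoints.
Interpolate at f = 1/5 with slerp weights a = sin((1−f)δ)/sin δ ≈ 1.004, b = sin(fδ)/sin δ ≈ 0.351.
p = a·p₁ + b·p₂ ≈ (0.273, 0.475, -0.837); φ = arcsin(p_z) ≈ -56.77°, λ = atan2(p_y, p_x) ≈ 60.13°.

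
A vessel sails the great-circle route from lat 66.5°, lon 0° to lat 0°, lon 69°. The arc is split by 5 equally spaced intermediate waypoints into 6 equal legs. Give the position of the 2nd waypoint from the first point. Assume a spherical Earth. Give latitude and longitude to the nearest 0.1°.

≈ lat 49.0°, lon 41.2°

Convert each endpoint to a unit vector on the sphere (x = cos φ cos λ, y = cos φ sin λ, z = sin φ).
The central angle between the endpoints is δ = arccos(p₁·p₂) ≈ 1.427 rad (81.8°).
Interpolate at f = 2/6 with slerp weights a = sin((1−f)δ)/sin δ ≈ 0.823, b = sin(fδ)/sin δ ≈ 0.463.
p = a·p₁ + b·p₂ ≈ (0.494, 0.432, 0.755); φ = arcsin(p_z) ≈ 48.99°, λ = atan2(p_y, p_x) ≈ 41.18°.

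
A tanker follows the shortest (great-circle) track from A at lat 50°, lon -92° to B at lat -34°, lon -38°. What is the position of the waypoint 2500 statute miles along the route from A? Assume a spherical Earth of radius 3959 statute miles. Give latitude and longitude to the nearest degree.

Convert each endpoint to a unit vector on the sphere (x = cos φ cos λ, y = cos φ sin λ, z = sin φ).
The central angle between the endpoints is δ = arccos(p₁·p₂) ≈ 1.686 rad (96.6°). The total great-circle distance is δ·R ≈ 1.686 × 3959 ≈ 6676 mi, so the target fraction is f = 2500/6676 ≈ 0.374.
Interpolate at f ≈ 0.374 with slerp weights a = sin((1−f)δ)/sin δ ≈ 0.876, b = sin(fδ)/sin δ ≈ 0.594.
p = a·p₁ + b·p₂ ≈ (0.369, -0.866, 0.338); φ = arcsin(p_z) ≈ 19.78°, λ = atan2(p_y, p_x) ≈ -66.94°.

≈ lat 20°, lon -67°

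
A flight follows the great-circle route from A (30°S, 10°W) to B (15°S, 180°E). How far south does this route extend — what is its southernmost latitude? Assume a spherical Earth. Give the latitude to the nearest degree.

≈ 78°S

The great circle lies in the plane with unit normal n̂ = (p₁ × p₂)/|p₁ × p₂|.
Here n̂_z ≈ -0.202; the vertex latitude is φ_max = arccos|n̂_z| ≈ 78.4°.
Check via Clairaut: cos φ_max = |cos φ₁| · sin C = cos(30.0°)·sin(166.5°) ≈ 0.202, again giving ≈ 78.4°.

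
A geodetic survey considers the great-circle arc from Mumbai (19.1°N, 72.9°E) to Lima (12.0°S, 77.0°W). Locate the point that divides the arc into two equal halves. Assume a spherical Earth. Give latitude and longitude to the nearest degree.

Convert each endpoint to a unit vector on the sphere (x = cos φ cos λ, y = cos φ sin λ, z = sin φ).
The central angle between the endpoints is δ = arccos(p₁·p₂) ≈ 2.621 rad (150.2°).
Interpolate at f = 1/2 with slerp weights a = sin((1−f)δ)/sin δ ≈ 1.944, b = sin(fδ)/sin δ ≈ 1.944.
p = a·p₁ + b·p₂ ≈ (0.968, -0.097, 0.232); φ = arcsin(p_z) ≈ 13.41°, λ = atan2(p_y, p_x) ≈ -5.72°.

≈ (13°N, 6°W)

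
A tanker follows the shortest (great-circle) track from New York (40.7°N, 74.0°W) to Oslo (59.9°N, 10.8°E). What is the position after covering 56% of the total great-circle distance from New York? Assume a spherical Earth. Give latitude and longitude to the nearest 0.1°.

≈ 59.4°N, 36.5°W

The haversine formula gives a central angle δ ≈ 0.929 rad (53.2°) between the endpoints.
Interpolate at f = 0.56 with slerp weights a = sin((1−f)δ)/sin δ ≈ 0.496, b = sin(fδ)/sin δ ≈ 0.621.
p = a·p₁ + b·p₂ ≈ (0.409, -0.303, 0.860); φ = arcsin(p_z) ≈ 59.37°, λ = atan2(p_y, p_x) ≈ -36.53°.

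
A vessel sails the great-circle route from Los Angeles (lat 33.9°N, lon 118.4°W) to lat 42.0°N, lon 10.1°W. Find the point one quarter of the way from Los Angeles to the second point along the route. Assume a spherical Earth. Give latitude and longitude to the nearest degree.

Convert each endpoint to a unit vector on the sphere (x = cos φ cos λ, y = cos φ sin λ, z = sin φ).
The central angle between the endpoints is δ = arccos(p₁·p₂) ≈ 1.390 rad (79.7°).
Interpolate at f = 1/4 with slerp weights a = sin((1−f)δ)/sin δ ≈ 0.878, b = sin(fδ)/sin δ ≈ 0.346.
p = a·p₁ + b·p₂ ≈ (-0.093, -0.686, 0.721); φ = arcsin(p_z) ≈ 46.17°, λ = atan2(p_y, p_x) ≈ -97.74°.

≈ lat 46°N, lon 98°W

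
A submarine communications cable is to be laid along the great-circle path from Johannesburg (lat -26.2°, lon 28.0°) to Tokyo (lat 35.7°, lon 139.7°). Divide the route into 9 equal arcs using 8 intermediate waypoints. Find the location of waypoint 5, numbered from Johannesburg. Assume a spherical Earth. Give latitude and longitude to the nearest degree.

From cos δ = sin φ₁ sin φ₂ + cos φ₁ cos φ₂ cos Δλ, the central angle is δ ≈ 2.126 rad (121.8°).
Interpolate at f = 5/9 with slerp weights a = sin((1−f)δ)/sin δ ≈ 0.954, b = sin(fδ)/sin δ ≈ 1.088.
p = a·p₁ + b·p₂ ≈ (0.081, 0.973, 0.214); φ = arcsin(p_z) ≈ 12.36°, λ = atan2(p_y, p_x) ≈ 85.22°.

≈ lat 12°, lon 85°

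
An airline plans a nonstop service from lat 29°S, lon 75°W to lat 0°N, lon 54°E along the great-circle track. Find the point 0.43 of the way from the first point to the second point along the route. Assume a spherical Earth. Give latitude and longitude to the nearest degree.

≈ lat 33°S, lon 12°W

Convert each endpoint to a unit vector on the sphere (x = cos φ cos λ, y = cos φ sin λ, z = sin φ).
The central angle between the endpoints is δ = arccos(p₁·p₂) ≈ 2.154 rad (123.4°).
Interpolate at f = 0.43 with slerp weights a = sin((1−f)δ)/sin δ ≈ 1.128, b = sin(fδ)/sin δ ≈ 0.957.
p = a·p₁ + b·p₂ ≈ (0.818, -0.178, -0.547); φ = arcsin(p_z) ≈ -33.15°, λ = atan2(p_y, p_x) ≈ -12.30°.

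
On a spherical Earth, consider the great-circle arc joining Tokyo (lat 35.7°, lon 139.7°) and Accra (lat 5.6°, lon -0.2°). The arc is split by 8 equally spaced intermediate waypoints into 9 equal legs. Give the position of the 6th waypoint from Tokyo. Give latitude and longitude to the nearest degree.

Write both endpoints as unit vectors p₁, p₂ with components (cos φ cos λ, cos φ sin λ, sin φ).
The central angle between the endpoints is δ = arccos(p₁·p₂) ≈ 2.167 rad (124.1°).
Interpolate at f = 6/9 with slerp weights a = sin((1−f)δ)/sin δ ≈ 0.799, b = sin(fδ)/sin δ ≈ 1.199.
p = a·p₁ + b·p₂ ≈ (0.698, 0.415, 0.583); φ = arcsin(p_z) ≈ 35.67°, λ = atan2(p_y, p_x) ≈ 30.75°.

≈ lat 36°, lon 31°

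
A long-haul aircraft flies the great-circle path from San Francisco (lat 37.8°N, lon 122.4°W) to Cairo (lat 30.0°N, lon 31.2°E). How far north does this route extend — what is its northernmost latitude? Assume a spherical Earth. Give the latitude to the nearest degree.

The great circle lies in the plane with unit normal n̂ = (p₁ × p₂)/|p₁ × p₂|.
Here n̂_z ≈ +0.320; the vertex latitude is φ_max = arccos|n̂_z| ≈ 71.4°.

≈ 71°N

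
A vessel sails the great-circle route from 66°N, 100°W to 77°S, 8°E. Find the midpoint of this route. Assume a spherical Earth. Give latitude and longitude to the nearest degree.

≈ 9°S, 68°W

Convert each endpoint to a unit vector on the sphere (x = cos φ cos λ, y = cos φ sin λ, z = sin φ).
The central angle between the endpoints is δ = arccos(p₁·p₂) ≈ 2.735 rad (156.7°).
Interpolate at f = 1/2 with slerp weights a = sin((1−f)δ)/sin δ ≈ 2.475, b = sin(fδ)/sin δ ≈ 2.475.
p = a·p₁ + b·p₂ ≈ (0.377, -0.914, -0.151); φ = arcsin(p_z) ≈ -8.66°, λ = atan2(p_y, p_x) ≈ -67.61°.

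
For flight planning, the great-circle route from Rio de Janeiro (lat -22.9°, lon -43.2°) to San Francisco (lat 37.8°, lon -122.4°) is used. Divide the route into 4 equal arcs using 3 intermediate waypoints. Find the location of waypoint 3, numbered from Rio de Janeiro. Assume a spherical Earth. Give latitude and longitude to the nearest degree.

The haversine formula gives a central angle δ ≈ 1.673 rad (95.9°) between the endpoints.
Interpolate at f = 3/4 with slerp weights a = sin((1−f)δ)/sin δ ≈ 0.408, b = sin(fδ)/sin δ ≈ 0.955.
p = a·p₁ + b·p₂ ≈ (-0.130, -0.895, 0.427); φ = arcsin(p_z) ≈ 25.26°, λ = atan2(p_y, p_x) ≈ -98.29°.

≈ lat 25°, lon -98°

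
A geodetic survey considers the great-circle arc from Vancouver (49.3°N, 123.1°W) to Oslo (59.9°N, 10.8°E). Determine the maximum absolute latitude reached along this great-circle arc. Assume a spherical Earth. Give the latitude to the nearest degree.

≈ 75°N

The great circle lies in the plane with unit normal n̂ = (p₁ × p₂)/|p₁ × p₂|.
Here n̂_z ≈ +0.261; the vertex latitude is φ_max = arccos|n̂_z| ≈ 74.9°.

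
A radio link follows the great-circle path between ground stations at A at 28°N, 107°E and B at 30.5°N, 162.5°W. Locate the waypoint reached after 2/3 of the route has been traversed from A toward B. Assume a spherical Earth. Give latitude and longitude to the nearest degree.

≈ 38°N, 168°E

Write both endpoints as unit vectors p₁, p₂ with components (cos φ cos λ, cos φ sin λ, sin φ).
The central angle between the endpoints is δ = arccos(p₁·p₂) ≈ 1.337 rad (76.6°).
Interpolate at f = 2/3 with slerp weights a = sin((1−f)δ)/sin δ ≈ 0.443, b = sin(fδ)/sin δ ≈ 0.800.
p = a·p₁ + b·p₂ ≈ (-0.772, 0.167, 0.614); φ = arcsin(p_z) ≈ 37.87°, λ = atan2(p_y, p_x) ≈ 167.79°.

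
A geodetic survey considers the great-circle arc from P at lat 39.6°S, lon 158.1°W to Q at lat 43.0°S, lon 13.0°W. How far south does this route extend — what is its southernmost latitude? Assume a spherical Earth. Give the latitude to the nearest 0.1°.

≈ 71.2°S

The great circle lies in the plane with unit normal n̂ = (p₁ × p₂)/|p₁ × p₂|.
Here n̂_z ≈ +0.323; the vertex latitude is φ_max = arccos|n̂_z| ≈ 71.2°.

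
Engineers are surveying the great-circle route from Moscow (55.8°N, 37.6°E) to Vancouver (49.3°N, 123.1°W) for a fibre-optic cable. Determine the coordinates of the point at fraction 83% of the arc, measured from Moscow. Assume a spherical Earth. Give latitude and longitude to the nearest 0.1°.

≈ 61.5°N, 118.1°W

Convert each endpoint to a unit vector on the sphere (x = cos φ cos λ, y = cos φ sin λ, z = sin φ).
The central angle between the endpoints is δ = arccos(p₁·p₂) ≈ 1.286 rad (73.7°).
Interpolate at f = 0.83 with slerp weights a = sin((1−f)δ)/sin δ ≈ 0.226, b = sin(fδ)/sin δ ≈ 0.913.
p = a·p₁ + b·p₂ ≈ (-0.224, -0.421, 0.879); φ = arcsin(p_z) ≈ 61.50°, λ = atan2(p_y, p_x) ≈ -118.05°.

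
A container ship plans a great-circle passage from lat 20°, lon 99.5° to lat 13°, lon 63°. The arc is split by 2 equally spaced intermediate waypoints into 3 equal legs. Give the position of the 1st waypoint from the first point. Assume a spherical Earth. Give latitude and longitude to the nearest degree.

≈ lat 18°, lon 87°

The haversine formula gives a central angle δ ≈ 0.622 rad (35.6°) between the endpoints.
Interpolate at f = 1/3 with slerp weights a = sin((1−f)δ)/sin δ ≈ 0.691, b = sin(fδ)/sin δ ≈ 0.353.
p = a·p₁ + b·p₂ ≈ (0.049, 0.948, 0.316); φ = arcsin(p_z) ≈ 18.42°, λ = atan2(p_y, p_x) ≈ 87.04°.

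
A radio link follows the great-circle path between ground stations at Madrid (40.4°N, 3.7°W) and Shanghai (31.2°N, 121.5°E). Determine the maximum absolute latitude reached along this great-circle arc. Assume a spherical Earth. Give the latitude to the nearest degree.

The great circle lies in the plane with unit normal n̂ = (p₁ × p₂)/|p₁ × p₂|.
Here n̂_z ≈ +0.533; the vertex latitude is φ_max = arccos|n̂_z| ≈ 57.8°.

≈ 58°N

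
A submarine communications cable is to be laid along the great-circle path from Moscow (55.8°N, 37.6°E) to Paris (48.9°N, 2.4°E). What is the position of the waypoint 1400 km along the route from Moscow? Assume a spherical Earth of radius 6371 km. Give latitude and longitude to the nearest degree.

Convert each endpoint to a unit vector on the sphere (x = cos φ cos λ, y = cos φ sin λ, z = sin φ).
The central angle between the endpoints is δ = arccos(p₁·p₂) ≈ 0.389 rad (22.3°). The total great-circle distance is δ·R ≈ 0.389 × 6371 ≈ 2480 km, so the target fraction is f = 1400/2480 ≈ 0.565.
Interpolate at f ≈ 0.565 with slerp weights a = sin((1−f)δ)/sin δ ≈ 0.445, b = sin(fδ)/sin δ ≈ 0.574.
p = a·p₁ + b·p₂ ≈ (0.575, 0.168, 0.801); φ = arcsin(p_z) ≈ 53.18°, λ = atan2(p_y, p_x) ≈ 16.31°.

≈ 53°N, 16°E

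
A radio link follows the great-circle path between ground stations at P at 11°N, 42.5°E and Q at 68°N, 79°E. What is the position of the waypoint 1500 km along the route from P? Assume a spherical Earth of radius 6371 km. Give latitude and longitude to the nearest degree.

From cos δ = sin φ₁ sin φ₂ + cos φ₁ cos φ₂ cos Δλ, the central angle is δ ≈ 1.079 rad (61.8°). The total great-circle distance is δ·R ≈ 1.079 × 6371 ≈ 6872 km, so the target fraction is f = 1500/6872 ≈ 0.218.
Interpolate at f ≈ 0.218 with slerp weights a = sin((1−f)δ)/sin δ ≈ 0.847, b = sin(fδ)/sin δ ≈ 0.265.
p = a·p₁ + b·p₂ ≈ (0.632, 0.659, 0.407); φ = arcsin(p_z) ≈ 24.02°, λ = atan2(p_y, p_x) ≈ 46.20°.

≈ 24°N, 46°E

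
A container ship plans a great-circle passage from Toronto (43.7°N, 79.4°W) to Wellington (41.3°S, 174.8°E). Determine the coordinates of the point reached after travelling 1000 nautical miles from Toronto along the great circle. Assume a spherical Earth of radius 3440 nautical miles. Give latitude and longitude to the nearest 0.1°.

Convert each endpoint to a unit vector on the sphere (x = cos φ cos λ, y = cos φ sin λ, z = sin φ).
The central angle between the endpoints is δ = arccos(p₁·p₂) ≈ 2.219 rad (127.1°). The total great-circle distance is δ·R ≈ 2.219 × 3440 ≈ 7634 nmi, so the target fraction is f = 1000/7634 ≈ 0.131.
Interpolate at f ≈ 0.131 with slerp weights a = sin((1−f)δ)/sin δ ≈ 1.175, b = sin(fδ)/sin δ ≈ 0.360.
p = a·p₁ + b·p₂ ≈ (-0.113, -0.811, 0.575); φ = arcsin(p_z) ≈ 35.07°, λ = atan2(p_y, p_x) ≈ -97.92°.

≈ 35.1°N, 97.9°W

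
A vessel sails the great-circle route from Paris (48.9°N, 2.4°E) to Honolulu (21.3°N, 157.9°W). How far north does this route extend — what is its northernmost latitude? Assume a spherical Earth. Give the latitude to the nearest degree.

The great circle lies in the plane with unit normal n̂ = (p₁ × p₂)/|p₁ × p₂|.
Here n̂_z ≈ -0.217; the vertex latitude is φ_max = arccos|n̂_z| ≈ 77.5°.
Check via Clairaut: cos φ_max = |cos φ₁| · sin C = cos(48.9°)·sin(19.2°) ≈ 0.217, again giving ≈ 77.5°.

≈ 77°N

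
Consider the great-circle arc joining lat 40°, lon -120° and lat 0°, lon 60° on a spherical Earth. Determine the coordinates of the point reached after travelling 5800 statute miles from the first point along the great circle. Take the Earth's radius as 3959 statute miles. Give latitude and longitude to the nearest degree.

≈ lat 56°, lon 60°

Convert each endpoint to a unit vector on the sphere (x = cos φ cos λ, y = cos φ sin λ, z = sin φ).
The central angle between the endpoints is δ = arccos(p₁·p₂) ≈ 2.443 rad (140.0°). The total great-circle distance is δ·R ≈ 2.443 × 3959 ≈ 9674 mi, so the target fraction is f = 5800/9674 ≈ 0.600.
Interpolate at f ≈ 0.600 with slerp weights a = sin((1−f)δ)/sin δ ≈ 1.291, b = sin(fδ)/sin δ ≈ 1.547.
p = a·p₁ + b·p₂ ≈ (0.279, 0.484, 0.830); φ = arcsin(p_z) ≈ 56.06°, λ = atan2(p_y, p_x) ≈ 60.00°.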